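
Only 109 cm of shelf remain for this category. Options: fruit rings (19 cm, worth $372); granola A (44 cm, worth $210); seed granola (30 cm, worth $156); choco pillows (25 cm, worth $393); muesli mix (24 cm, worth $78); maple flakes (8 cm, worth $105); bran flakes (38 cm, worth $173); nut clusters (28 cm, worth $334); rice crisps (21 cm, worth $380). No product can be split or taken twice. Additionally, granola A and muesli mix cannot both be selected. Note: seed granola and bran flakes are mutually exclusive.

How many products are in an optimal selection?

5

The maximum weekly sales within 109 cm is 1584.
One optimal bundle: fruit rings + choco pillows + maple flakes + nut clusters + rice crisps (101 cm).
All optima have 5 products.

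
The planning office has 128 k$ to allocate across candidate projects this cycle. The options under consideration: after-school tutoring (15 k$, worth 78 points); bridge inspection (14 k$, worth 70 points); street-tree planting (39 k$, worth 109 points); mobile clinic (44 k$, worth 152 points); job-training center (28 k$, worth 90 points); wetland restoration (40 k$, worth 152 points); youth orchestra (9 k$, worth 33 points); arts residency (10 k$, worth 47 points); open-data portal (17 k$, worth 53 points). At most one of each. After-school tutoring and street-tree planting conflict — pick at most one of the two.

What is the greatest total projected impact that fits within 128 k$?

Filling by ratio: after-school tutoring + bridge inspection + job-training center + wetland restoration + youth orchestra + arts residency for 470, with 12 k$ left unused.
The 37 k$ tied up in job-training center and youth orchestra is better spent on mobile clinic — total rises to 499 (123 k$).
No other feasible combination exceeds 499.

499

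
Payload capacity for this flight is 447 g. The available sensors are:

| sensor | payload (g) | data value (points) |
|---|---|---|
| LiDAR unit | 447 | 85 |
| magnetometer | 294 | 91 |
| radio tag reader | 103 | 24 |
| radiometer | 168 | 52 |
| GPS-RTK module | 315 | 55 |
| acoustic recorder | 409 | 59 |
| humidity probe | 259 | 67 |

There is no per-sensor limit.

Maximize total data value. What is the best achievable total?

Taking the top-ratio sensors first gives magnetometer + radio tag reader for 115 (397 g).
The 294 g tied up in magnetometer is better spent on 2×radiometer — total rises to 128 (439 g).
Every other selection either busts 447 g or fails to beat 128.

128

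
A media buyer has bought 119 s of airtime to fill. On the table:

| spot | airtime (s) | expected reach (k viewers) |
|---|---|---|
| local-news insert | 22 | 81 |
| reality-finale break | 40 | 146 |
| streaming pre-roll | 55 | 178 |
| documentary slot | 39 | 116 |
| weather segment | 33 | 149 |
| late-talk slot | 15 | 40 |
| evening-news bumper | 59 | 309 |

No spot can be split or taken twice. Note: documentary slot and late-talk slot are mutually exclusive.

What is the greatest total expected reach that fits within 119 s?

Local-news insert + weather segment + evening-news bumper uses 114 of the 119 s and totals 539.
Nothing else feasible within 119 s beats 539.

539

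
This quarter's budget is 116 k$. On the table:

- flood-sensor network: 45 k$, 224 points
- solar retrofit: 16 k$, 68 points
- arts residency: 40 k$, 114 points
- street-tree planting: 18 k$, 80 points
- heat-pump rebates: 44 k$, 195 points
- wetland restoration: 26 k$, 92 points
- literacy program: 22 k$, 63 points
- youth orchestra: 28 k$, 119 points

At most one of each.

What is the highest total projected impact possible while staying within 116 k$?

511

Ranking by ratio (projected impact/k$): flood-sensor network 4.98, street-tree planting 4.44, heat-pump rebates 4.43.
Taking the top-ratio projects first gives flood-sensor network + street-tree planting + heat-pump rebates for 499 (107 k$).
Dropping street-tree planting frees 18 k$; slotting in wetland restoration (26 k$) lifts the total to 511 at 115 k$.
Next best is flood-sensor network + solar retrofit + wetland restoration + youth orchestra at 503 (115 k$) — short by 8.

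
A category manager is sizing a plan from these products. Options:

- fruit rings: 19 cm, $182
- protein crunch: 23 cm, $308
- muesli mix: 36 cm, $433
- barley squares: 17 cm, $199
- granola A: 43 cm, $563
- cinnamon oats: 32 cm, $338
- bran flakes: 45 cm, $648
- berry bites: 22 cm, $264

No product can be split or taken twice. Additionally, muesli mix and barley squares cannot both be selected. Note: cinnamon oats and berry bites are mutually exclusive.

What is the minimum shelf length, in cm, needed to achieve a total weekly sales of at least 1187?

88

Need the lightest bundle worth ≥ 1187.
granola A + bran flakes: 1211 weekly sales at 88 cm.
Any bundle with less than 88 cm falls short of 1187.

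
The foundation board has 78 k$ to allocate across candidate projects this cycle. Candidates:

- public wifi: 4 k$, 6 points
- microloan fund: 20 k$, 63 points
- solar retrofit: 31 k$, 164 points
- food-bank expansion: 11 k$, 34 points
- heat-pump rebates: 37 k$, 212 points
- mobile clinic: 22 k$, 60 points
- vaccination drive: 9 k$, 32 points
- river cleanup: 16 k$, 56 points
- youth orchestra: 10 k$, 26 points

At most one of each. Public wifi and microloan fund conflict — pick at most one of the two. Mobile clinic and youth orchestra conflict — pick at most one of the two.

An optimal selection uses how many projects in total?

3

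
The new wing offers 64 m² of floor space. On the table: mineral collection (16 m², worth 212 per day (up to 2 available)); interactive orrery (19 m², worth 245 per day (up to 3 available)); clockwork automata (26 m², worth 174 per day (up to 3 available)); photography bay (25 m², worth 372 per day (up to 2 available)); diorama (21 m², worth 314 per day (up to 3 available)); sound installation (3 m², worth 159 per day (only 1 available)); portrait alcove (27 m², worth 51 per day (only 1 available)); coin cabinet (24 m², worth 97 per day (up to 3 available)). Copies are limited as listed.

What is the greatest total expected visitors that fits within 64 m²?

1032

Greedy by ratio would take mineral collection + 2×diorama + sound installation: 61 m² used, total 999.
The 16 m² tied up in mineral collection is better spent on interactive orrery — total rises to 1032 (64 m²).
Every other selection either busts 64 m² or exceeds an availability limit or fails to beat 1032.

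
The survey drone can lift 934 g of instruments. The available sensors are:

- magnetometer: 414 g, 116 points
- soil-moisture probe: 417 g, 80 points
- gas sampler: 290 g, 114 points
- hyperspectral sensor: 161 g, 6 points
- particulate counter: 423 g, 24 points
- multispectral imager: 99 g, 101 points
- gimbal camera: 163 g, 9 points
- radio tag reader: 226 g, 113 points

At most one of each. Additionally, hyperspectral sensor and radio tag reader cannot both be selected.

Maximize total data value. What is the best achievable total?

By data value per g: multispectral imager 1.02, radio tag reader 0.50, gas sampler 0.39, magnetometer 0.28 lead.
A density-first pass picks gas sampler + multispectral imager + gimbal camera + radio tag reader — 337 at 778 g.
The 262 g tied up in multispectral imager and gimbal camera is better spent on magnetometer — total rises to 343 (930 g).
Nothing else feasible within 934 g beats 343.

343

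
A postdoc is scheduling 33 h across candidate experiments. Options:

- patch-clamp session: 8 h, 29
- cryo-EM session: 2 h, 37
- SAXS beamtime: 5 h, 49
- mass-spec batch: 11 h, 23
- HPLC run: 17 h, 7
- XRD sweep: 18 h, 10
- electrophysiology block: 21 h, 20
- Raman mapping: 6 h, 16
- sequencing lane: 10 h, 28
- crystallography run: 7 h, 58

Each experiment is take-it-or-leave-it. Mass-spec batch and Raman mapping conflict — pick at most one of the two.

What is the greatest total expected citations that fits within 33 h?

Taking patch-clamp session + cryo-EM session + SAXS beamtime + sequencing lane + crystallography run: 32 h used, 201 in expected citations.

201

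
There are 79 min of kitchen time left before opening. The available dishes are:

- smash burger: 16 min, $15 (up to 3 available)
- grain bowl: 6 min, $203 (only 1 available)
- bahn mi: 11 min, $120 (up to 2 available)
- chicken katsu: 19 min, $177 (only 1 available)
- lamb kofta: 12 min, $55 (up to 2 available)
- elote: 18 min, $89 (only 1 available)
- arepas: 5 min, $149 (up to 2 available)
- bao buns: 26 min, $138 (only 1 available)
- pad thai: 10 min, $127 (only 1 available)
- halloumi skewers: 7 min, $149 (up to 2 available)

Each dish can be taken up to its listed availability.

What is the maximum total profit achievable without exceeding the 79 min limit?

Ranking by ratio (profit/min): grain bowl 33.83, arepas 29.80, halloumi skewers 21.29, pad thai 12.70.
Filling by ratio: grain bowl + 2×bahn mi + lamb kofta + 2×arepas + pad thai + 2×halloumi skewers for 1221, with 5 min left unused.
The 23 min tied up in bahn mi and lamb kofta is better spent on chicken katsu — total rises to 1223 (70 min).
That's the maximum — no swap from here does better than 1223.

1223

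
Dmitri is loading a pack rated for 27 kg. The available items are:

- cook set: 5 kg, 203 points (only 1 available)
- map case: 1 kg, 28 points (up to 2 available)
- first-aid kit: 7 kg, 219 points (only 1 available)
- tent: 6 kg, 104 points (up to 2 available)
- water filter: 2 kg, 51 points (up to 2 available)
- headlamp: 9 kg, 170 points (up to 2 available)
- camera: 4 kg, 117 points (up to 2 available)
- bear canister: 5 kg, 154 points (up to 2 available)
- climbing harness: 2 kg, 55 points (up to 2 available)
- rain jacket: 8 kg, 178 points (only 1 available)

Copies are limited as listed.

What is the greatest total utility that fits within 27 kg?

875

Density check — cook set 40.60, first-aid kit 31.29, bear canister 30.80, camera 29.25 are the best per kg.
Best packing: cook set + map case + first-aid kit + camera + 2×bear canister — 27 kg, 875 total.
No other feasible combination exceeds 875.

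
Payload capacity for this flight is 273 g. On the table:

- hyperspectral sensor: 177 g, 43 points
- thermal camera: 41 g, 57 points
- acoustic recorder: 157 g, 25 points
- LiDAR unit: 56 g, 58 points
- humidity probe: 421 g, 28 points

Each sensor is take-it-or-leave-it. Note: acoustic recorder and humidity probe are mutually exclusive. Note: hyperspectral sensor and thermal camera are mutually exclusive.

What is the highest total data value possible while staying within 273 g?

140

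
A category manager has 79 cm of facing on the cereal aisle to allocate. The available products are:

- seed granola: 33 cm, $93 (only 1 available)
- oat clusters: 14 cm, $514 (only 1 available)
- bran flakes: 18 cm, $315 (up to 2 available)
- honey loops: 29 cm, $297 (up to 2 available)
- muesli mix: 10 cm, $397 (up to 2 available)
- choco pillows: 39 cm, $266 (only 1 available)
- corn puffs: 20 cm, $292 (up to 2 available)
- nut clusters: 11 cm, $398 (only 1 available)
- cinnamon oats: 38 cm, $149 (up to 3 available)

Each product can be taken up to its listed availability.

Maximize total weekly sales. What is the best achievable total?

2021

Oat clusters + bran flakes + 2×muesli mix + nut clusters uses 63 of the 79 cm and totals 2021.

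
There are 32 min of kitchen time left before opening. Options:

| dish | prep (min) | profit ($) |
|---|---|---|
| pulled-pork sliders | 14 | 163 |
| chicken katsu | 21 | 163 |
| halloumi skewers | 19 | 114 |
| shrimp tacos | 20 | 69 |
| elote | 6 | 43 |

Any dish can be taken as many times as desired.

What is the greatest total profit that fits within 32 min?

326

Ranking by ratio (profit/min): pulled-pork sliders 11.64, chicken katsu 7.76, elote 7.17, halloumi skewers 6.00.
Taking 2×pulled-pork sliders: 28 min used, 326 in profit.
That's the maximum — no swap from here does better than 326.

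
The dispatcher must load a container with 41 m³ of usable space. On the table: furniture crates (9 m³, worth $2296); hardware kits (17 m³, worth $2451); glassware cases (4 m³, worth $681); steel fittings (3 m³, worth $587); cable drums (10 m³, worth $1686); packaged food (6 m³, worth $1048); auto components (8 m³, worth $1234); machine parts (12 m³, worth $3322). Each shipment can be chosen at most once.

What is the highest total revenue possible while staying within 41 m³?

Taking the top-ratio shipments first gives furniture crates + glassware cases + steel fittings + packaged food + machine parts for 7934 (34 m³).
Replace steel fittings with cable drums: the trade gains 1099 net, giving 9033 at 41 m³.
An exhaustive check of the 256 subsets confirms 9033.

9033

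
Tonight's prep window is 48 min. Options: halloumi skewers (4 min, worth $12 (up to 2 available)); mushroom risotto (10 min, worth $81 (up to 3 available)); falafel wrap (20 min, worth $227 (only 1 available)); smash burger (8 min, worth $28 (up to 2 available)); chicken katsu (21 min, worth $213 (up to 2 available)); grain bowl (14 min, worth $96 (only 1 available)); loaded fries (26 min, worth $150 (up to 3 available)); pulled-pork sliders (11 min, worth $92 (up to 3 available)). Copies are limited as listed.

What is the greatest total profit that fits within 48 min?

Halloumi skewers + falafel wrap + chicken katsu uses 45 of the 48 min and totals 452.
Every other selection either busts 48 min or exceeds an availability limit or fails to beat 452.

452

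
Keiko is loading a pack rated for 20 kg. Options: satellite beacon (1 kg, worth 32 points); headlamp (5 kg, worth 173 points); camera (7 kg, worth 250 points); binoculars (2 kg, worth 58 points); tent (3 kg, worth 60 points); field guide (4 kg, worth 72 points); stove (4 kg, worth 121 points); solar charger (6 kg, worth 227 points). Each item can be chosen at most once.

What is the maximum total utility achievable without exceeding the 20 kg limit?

Density check — solar charger 37.83, camera 35.71, headlamp 34.60, satellite beacon 32.00 are the best per kg.
A density-first pass picks satellite beacon + headlamp + camera + solar charger — 682 at 19 kg.
The 1 kg tied up in satellite beacon is better spent on binoculars — total rises to 708 (20 kg).

708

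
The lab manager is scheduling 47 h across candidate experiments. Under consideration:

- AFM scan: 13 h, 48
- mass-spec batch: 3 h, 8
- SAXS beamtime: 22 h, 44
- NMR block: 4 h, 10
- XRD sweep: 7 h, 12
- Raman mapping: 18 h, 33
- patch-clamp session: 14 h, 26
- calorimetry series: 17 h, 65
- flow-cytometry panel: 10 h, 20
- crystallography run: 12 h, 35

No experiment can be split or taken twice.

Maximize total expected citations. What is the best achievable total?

158

Density check — calorimetry series 3.82, AFM scan 3.69, crystallography run 2.92, mass-spec batch 2.67 are the best per h.
A density-first pass picks AFM scan + mass-spec batch + calorimetry series + crystallography run — 156 at 45 h.
The 3 h tied up in mass-spec batch is better spent on NMR block — total rises to 158 (46 h).
Runner-up AFM scan + mass-spec batch + calorimetry series + crystallography run tops out at 156.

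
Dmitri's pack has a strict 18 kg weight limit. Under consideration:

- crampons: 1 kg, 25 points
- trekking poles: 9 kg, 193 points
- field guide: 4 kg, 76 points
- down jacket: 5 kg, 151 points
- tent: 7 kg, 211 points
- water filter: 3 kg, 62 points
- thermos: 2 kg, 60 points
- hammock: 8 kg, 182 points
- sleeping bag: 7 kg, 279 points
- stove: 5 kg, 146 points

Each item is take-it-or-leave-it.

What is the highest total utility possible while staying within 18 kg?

601

Ranking by ratio (utility/kg): sleeping bag 39.86, down jacket 30.20, tent 30.14, thermos 30.00.
A density-first pass picks crampons + down jacket + water filter + thermos + sleeping bag — 577 at 18 kg.
The 5 kg tied up in water filter and thermos is better spent on stove — total rises to 601 (18 kg).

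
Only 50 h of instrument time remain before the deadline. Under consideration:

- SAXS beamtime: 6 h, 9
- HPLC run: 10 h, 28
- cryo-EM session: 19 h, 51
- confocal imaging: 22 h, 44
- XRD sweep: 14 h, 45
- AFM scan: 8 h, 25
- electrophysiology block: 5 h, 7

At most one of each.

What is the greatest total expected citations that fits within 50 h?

Taking the top-ratio experiments first gives SAXS beamtime + HPLC run + XRD sweep + AFM scan + electrophysiology block for 114 (43 h).
Replace AFM scan and electrophysiology block with cryo-EM session: the trade gains 19 net, giving 133 at 49 h.
Next best is HPLC run + cryo-EM session + XRD sweep + electrophysiology block at 131 (48 h) — short by 2.

133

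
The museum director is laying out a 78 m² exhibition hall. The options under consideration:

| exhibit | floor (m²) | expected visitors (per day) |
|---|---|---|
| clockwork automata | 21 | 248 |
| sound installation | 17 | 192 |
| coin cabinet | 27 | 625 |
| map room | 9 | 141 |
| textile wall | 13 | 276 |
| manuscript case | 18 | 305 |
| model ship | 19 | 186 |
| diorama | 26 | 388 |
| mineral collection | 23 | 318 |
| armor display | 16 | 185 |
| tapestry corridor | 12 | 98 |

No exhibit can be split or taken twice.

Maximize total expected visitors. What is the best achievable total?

1430

Taking the top-ratio exhibits first gives coin cabinet + map room + textile wall + manuscript case for 1347 (67 m²).
The 18 m² tied up in manuscript case is better spent on diorama — total rises to 1430 (75 m²).
Nothing else within 78 m² beats 1430.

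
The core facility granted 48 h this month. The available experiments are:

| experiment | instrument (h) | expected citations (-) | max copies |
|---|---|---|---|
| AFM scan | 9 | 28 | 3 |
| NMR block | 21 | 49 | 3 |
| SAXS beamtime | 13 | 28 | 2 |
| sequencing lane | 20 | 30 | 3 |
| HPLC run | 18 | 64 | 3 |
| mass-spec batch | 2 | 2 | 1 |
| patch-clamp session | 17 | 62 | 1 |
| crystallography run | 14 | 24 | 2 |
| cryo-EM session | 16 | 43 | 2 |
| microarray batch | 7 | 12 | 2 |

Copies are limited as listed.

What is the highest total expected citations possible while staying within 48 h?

By expected citations per h: patch-clamp session 3.65, HPLC run 3.56, AFM scan 3.11 lead.
Taking the top-ratio experiments first gives AFM scan + HPLC run + mass-spec batch + patch-clamp session for 156 (46 h).
The 17 h tied up in patch-clamp session is better spent on HPLC run — total rises to 158 (47 h).

158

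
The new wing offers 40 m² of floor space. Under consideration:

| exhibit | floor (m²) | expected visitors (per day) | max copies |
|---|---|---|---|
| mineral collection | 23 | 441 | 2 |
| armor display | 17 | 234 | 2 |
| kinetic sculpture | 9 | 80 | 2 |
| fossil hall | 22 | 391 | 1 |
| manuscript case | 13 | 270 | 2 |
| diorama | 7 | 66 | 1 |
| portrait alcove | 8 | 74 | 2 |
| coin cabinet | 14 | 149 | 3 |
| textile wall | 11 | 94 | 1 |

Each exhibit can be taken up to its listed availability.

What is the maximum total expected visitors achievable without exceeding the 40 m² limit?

711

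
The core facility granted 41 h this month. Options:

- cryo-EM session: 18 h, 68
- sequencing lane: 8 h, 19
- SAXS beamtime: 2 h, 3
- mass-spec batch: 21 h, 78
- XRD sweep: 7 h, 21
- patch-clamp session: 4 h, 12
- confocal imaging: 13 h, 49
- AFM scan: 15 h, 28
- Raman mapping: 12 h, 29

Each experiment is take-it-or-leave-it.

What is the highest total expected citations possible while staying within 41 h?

149

The ratio heuristic lands on cryo-EM session + SAXS beamtime + XRD sweep + confocal imaging (141) but leaves 1 h idle.
The 20 h tied up in XRD sweep and confocal imaging is better spent on mass-spec batch — total rises to 149 (41 h).
An exhaustive check of the 512 subsets confirms 149.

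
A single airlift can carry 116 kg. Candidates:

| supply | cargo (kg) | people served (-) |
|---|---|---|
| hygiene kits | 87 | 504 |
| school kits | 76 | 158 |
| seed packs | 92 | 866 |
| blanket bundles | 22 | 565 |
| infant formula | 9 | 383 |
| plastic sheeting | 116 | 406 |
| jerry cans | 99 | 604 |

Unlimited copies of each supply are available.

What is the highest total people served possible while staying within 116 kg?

4596

12×infant formula uses 108 of the 116 kg and totals 4596.
That's the maximum — no swap from here does better than 4596.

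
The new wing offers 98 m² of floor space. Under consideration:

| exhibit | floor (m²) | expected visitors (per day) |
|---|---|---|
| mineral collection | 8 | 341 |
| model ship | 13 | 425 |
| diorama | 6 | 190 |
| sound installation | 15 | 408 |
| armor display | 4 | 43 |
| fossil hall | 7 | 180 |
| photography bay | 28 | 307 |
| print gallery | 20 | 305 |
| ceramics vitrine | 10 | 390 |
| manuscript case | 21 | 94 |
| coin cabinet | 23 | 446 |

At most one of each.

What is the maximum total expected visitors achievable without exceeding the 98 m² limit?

Ranking by ratio (expected visitors/m²): mineral collection 42.62, ceramics vitrine 39.00, model ship 32.69.
Filling by ratio: mineral collection + model ship + diorama + sound installation + armor display + fossil hall + ceramics vitrine + coin cabinet for 2423, with 12 m² left unused.
The 11 m² tied up in armor display and fossil hall is better spent on print gallery — total rises to 2505 (95 m²).
Next best is mineral collection + model ship + sound installation + fossil hall + print gallery + ceramics vitrine + coin cabinet at 2495 (96 m²) — short by 10.

2505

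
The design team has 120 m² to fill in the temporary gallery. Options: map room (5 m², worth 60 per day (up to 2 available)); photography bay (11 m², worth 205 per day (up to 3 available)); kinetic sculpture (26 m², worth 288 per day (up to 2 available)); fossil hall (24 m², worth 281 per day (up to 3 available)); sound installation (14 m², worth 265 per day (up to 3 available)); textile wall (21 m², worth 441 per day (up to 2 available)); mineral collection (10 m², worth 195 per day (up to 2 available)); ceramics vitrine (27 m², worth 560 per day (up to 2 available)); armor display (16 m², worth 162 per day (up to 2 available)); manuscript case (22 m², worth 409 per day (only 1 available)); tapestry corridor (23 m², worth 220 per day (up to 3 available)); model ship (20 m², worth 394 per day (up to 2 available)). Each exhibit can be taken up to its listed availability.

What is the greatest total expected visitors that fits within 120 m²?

2462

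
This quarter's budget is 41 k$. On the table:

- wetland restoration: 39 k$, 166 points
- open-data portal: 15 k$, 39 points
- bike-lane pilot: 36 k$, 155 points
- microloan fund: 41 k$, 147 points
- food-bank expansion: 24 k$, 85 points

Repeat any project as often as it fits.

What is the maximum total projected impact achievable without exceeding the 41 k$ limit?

A density-first pass picks bike-lane pilot — 155 at 36 k$.
Dropping bike-lane pilot frees 36 k$; slotting in wetland restoration (39 k$) lifts the total to 166 at 39 k$.
No other feasible combination exceeds 166.

166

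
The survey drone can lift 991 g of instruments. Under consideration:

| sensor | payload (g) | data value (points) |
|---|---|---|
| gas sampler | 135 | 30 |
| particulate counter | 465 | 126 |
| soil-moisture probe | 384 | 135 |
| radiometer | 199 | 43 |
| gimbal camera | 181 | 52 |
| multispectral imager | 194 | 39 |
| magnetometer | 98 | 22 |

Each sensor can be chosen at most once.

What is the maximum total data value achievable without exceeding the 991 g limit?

Ranking by ratio (data value/g): soil-moisture probe 0.35, gimbal camera 0.29, particulate counter 0.27, magnetometer 0.22.
A density-first pass picks gas sampler + soil-moisture probe + gimbal camera + magnetometer — 239 at 798 g.
Replace gimbal camera and magnetometer with particulate counter: the trade gains 52 net, giving 291 at 984 g.
No other feasible combination exceeds 291.

291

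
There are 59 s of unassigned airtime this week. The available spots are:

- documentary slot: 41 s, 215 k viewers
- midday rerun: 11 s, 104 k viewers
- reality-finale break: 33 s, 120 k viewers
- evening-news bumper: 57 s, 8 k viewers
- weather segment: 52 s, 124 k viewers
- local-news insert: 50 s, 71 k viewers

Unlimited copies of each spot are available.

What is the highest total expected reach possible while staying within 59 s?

The ratio ordering already packs tightly: 5×midday rerun, 55 s, 520.
That's the maximum — no swap from here does better than 520.

520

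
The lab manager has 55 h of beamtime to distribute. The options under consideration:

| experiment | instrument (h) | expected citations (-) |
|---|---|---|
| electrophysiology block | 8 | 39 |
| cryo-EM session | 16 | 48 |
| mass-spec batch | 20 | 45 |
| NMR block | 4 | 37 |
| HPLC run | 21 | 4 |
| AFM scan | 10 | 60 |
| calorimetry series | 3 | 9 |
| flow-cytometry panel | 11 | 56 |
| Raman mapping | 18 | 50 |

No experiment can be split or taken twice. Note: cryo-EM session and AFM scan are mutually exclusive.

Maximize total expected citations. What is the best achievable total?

Electrophysiology block + NMR block + AFM scan + calorimetry series + flow-cytometry panel + Raman mapping uses 54 of the 55 h and totals 251.

251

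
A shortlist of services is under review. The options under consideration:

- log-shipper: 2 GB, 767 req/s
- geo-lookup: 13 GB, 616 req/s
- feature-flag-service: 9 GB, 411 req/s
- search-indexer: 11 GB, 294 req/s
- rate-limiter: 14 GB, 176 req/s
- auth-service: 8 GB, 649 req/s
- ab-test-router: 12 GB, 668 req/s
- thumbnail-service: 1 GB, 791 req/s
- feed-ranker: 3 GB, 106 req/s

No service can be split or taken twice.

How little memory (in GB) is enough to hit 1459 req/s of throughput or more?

Need the lightest bundle worth ≥ 1459.
Taking log-shipper + thumbnail-service gives 1558 (≥ 1459) for 3 GB.
No combination under 3 GB hits 1459.

3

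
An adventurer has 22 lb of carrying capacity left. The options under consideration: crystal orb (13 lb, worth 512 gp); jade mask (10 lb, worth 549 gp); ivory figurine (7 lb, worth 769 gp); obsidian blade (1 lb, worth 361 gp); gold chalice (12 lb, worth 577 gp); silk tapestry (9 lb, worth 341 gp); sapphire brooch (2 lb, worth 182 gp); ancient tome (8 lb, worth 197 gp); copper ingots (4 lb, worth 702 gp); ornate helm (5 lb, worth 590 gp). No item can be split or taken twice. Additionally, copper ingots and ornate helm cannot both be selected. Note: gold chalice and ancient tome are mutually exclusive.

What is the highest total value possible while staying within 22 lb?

2381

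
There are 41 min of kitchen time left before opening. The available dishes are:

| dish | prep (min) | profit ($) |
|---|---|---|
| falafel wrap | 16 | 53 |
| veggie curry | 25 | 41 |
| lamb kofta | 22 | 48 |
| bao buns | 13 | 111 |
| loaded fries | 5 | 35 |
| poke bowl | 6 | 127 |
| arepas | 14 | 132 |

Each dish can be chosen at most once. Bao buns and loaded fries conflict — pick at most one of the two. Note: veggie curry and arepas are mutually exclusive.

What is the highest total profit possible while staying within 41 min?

Best packing: bao buns + poke bowl + arepas — 33 min, 370 total.

370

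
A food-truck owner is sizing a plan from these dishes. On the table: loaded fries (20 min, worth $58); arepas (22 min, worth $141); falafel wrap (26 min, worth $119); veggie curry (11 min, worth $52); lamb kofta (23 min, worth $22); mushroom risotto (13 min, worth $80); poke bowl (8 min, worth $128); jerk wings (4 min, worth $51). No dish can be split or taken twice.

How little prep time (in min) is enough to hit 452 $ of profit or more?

58

Need the lightest bundle worth ≥ 452.
arepas + veggie curry + mushroom risotto + poke bowl + jerk wings reaches 452 using 58 min.
Below 58 min the best achievable stays under 452.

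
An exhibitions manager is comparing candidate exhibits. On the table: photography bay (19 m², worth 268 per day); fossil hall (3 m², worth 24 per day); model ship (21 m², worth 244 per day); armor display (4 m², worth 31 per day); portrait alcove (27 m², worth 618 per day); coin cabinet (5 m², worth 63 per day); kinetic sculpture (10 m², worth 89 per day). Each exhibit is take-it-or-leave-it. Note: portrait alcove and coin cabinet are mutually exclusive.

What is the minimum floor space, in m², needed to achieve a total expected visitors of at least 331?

24

Minimise m² subject to total expected visitors ≥ 331.
photography bay + coin cabinet reaches 331 using 24 m².
Any bundle with less than 24 m² falls short of 331.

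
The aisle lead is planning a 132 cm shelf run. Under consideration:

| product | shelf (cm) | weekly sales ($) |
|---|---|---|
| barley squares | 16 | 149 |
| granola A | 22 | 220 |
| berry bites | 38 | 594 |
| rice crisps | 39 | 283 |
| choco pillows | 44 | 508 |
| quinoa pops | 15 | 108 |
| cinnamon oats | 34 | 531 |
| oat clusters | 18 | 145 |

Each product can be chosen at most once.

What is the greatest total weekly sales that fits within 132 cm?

1782

Barley squares + berry bites + choco pillows + cinnamon oats uses 132 of the 132 cm and totals 1782.
Nothing else within 132 cm beats 1782.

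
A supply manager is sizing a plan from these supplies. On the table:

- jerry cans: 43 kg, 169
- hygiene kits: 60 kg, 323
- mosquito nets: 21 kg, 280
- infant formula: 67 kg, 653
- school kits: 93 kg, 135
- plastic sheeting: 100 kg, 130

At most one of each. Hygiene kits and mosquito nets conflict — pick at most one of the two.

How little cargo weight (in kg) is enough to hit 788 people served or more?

88

Need the lightest bundle worth ≥ 788.
mosquito nets + infant formula: 933 people served at 88 kg.
No combination under 88 kg hits 788.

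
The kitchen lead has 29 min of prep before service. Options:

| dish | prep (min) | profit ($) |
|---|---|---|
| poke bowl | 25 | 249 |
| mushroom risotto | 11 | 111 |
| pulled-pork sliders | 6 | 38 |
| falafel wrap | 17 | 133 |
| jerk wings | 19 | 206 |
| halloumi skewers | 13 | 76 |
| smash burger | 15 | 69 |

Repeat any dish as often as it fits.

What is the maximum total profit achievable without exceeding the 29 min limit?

260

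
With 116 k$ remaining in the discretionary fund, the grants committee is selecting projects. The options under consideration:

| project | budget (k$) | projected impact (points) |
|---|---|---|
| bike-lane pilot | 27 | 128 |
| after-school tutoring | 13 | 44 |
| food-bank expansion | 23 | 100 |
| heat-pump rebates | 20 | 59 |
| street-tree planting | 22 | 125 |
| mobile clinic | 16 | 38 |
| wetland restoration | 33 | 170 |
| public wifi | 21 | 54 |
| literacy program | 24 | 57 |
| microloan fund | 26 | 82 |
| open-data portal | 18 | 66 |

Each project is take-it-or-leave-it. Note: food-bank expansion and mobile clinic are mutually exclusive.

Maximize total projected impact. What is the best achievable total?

533

Density check — street-tree planting 5.68, wetland restoration 5.15, bike-lane pilot 4.74 are the best per k$.
A density-first pass picks bike-lane pilot + food-bank expansion + street-tree planting + wetland restoration — 523 at 105 k$.
Dropping food-bank expansion frees 23 k$; slotting in after-school tutoring + open-data portal (31 k$) lifts the total to 533 at 113 k$.
The spare 3 k$ is too small for any remaining project, and no feasible exchange beats 533.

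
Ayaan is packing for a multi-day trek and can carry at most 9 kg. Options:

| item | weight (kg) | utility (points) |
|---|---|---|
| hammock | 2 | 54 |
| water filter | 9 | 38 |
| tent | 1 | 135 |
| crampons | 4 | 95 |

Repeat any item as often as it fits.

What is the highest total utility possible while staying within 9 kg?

9×tent uses 9 of the 9 kg and totals 1215.
Every other selection either busts 9 kg or fails to beat 1215.

1215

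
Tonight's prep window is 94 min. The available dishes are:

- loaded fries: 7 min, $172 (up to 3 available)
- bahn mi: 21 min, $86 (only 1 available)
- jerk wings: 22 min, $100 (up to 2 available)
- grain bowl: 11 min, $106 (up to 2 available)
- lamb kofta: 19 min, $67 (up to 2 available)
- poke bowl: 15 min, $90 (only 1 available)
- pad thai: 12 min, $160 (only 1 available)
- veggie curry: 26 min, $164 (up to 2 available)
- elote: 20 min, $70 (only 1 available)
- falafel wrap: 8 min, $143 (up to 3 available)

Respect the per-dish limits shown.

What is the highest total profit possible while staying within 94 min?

1407

3×loaded fries + 2×grain bowl + poke bowl + pad thai + 3×falafel wrap uses 94 of the 94 min and totals 1407.
Nothing else within 94 min beats 1407.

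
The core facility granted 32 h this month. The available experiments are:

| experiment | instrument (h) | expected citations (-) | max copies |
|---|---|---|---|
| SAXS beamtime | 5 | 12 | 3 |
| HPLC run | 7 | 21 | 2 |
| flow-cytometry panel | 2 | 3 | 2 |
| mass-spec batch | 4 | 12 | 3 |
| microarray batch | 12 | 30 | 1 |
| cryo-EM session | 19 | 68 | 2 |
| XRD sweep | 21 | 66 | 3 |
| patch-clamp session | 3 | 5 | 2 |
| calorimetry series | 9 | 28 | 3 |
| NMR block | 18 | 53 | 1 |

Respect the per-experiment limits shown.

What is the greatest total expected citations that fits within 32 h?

108

Mass-spec batch + cryo-EM session + calorimetry series uses 32 of the 32 h and totals 108.
Nothing else within 32 h beats 108.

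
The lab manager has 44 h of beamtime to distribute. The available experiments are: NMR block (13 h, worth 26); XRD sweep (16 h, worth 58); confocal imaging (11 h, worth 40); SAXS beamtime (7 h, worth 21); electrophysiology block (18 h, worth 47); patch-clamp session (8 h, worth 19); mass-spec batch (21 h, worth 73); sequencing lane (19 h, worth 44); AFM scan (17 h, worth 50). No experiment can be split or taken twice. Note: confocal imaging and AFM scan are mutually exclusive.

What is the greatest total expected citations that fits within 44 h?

152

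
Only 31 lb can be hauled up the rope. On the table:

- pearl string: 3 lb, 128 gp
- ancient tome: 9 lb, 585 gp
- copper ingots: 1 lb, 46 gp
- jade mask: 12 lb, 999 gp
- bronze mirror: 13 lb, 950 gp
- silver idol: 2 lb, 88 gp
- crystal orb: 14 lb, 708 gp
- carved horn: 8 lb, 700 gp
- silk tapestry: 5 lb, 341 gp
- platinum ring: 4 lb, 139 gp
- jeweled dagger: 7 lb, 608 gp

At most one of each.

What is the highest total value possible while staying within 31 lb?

2481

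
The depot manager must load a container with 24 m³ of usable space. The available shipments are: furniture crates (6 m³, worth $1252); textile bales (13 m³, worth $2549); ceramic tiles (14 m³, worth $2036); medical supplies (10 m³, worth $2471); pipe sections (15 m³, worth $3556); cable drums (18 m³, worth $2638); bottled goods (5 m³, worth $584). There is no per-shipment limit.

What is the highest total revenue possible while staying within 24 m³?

5020

A density-first pass picks 2×medical supplies — 4942 at 20 m³.
The 10 m³ tied up in medical supplies is better spent on textile bales — total rises to 5020 (23 m³).
That's the maximum — no swap from here does better than 5020.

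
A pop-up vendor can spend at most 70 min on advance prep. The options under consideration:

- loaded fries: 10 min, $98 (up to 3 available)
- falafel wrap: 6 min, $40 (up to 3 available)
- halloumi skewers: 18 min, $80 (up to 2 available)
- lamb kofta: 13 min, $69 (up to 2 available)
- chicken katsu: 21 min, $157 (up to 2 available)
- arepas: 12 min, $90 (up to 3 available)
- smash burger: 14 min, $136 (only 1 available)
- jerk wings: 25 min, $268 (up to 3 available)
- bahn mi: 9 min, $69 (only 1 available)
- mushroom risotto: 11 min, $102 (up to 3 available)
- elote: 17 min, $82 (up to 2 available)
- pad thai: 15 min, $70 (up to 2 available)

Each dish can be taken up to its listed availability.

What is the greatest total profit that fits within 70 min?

By profit per min: jerk wings 10.72, loaded fries 9.80, smash burger 9.71 lead.
2×loaded fries + 2×jerk wings uses 70 of the 70 min and totals 732.

732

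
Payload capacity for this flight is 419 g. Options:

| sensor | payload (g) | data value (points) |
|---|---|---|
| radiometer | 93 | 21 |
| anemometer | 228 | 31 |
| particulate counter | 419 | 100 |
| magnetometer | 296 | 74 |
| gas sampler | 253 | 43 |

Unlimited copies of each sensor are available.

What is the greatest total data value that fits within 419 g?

100

Ranking by ratio (data value/g): magnetometer 0.25, particulate counter 0.24, radiometer 0.23, gas sampler 0.17.
Taking the top-ratio sensors first gives radiometer + magnetometer for 95 (389 g).
Replace radiometer and magnetometer with particulate counter: the trade gains 5 net, giving 100 at 419 g.
No other feasible combination exceeds 100.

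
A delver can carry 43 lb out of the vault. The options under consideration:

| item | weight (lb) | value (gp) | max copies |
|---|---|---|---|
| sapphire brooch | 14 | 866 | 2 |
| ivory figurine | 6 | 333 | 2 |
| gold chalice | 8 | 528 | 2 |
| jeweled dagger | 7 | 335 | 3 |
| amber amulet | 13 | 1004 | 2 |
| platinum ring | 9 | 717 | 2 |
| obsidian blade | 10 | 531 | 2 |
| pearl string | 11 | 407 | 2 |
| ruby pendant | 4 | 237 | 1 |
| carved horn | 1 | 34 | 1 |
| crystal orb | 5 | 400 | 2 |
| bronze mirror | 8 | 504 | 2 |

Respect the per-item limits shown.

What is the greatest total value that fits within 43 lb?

3272

By value per lb: crystal orb 80.00, platinum ring 79.67, amber amulet 77.23 lead.
The ratio ordering already packs tightly: amber amulet + 2×platinum ring + carved horn + 2×crystal orb, 42 lb, 3272.
That's the maximum — no swap from here does better than 3272.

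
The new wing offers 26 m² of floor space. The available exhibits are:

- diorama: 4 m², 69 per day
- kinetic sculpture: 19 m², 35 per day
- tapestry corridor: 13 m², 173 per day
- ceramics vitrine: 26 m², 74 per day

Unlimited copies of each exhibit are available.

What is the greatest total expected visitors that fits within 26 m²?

414

Ranking by ratio (expected visitors/m²): diorama 17.25, tapestry corridor 13.31, ceramics vitrine 2.85, kinetic sculpture 1.84.
Best packing: 6×diorama — 24 m², 414 total.
Every other selection either busts 26 m² or fails to beat 414.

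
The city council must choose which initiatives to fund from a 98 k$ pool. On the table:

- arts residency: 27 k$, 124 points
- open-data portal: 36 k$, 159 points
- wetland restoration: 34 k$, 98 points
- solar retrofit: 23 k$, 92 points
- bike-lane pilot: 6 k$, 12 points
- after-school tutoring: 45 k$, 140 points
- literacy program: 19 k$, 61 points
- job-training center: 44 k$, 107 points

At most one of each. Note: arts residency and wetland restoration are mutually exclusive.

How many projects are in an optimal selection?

4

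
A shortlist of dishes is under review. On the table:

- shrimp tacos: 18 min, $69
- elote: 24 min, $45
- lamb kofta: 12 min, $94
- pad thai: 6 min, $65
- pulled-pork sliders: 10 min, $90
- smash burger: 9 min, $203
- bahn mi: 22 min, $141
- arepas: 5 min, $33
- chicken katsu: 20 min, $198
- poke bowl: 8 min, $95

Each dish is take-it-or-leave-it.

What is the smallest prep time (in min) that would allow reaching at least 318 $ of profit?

22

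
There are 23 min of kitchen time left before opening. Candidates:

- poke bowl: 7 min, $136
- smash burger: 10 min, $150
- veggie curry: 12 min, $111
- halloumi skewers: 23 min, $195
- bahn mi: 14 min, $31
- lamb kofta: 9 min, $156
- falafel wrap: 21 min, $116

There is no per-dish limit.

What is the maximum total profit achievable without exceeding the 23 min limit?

428

A density-first pass picks 3×poke bowl — 408 at 21 min.
The 7 min tied up in poke bowl is better spent on lamb kofta — total rises to 428 (23 min).
Nothing else within 23 min beats 428.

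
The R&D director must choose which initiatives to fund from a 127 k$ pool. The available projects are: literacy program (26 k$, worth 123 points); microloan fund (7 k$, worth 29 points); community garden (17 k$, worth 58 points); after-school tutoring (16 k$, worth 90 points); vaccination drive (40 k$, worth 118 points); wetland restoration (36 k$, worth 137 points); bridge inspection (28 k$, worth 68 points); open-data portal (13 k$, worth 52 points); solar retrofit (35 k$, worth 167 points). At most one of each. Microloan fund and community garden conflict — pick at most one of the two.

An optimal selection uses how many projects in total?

The maximum projected impact within 127 k$ is 569.
One optimal bundle: literacy program + after-school tutoring + wetland restoration + open-data portal + solar retrofit (126 k$).
All optima have 5 projects.

5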